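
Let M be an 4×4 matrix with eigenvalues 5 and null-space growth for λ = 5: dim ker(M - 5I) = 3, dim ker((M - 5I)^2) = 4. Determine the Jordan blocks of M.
λ = 5: successive nullity increments [3, 1] count blocks of size ≥ k; block sizes are [2, 1, 1].

Jordan blocks: (5, 2), (5, 1), (5, 1)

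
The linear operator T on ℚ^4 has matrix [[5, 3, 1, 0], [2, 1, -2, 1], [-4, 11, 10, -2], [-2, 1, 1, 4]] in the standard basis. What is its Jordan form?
J = [[5, 1, 0, 0], [0, 5, 1, 0], [0, 0, 5, 0], [0, 0, 0, 5]]

The characteristic polynomial is det(xI - A) = (x - 5)^4, so the eigenvalues are 5 (algebraic multiplicity 4).

For λ = 5: rank(A - 5I) = 2, rank((A - 5I)^2) = 1, rank((A - 5I)^3) = 0. The eigenspace has dimension 4 - 2 = 2, so there are 2 Jordan blocks; the rank sequence gives block sizes [3, 1].

Assembling the blocks gives the Jordan form J above.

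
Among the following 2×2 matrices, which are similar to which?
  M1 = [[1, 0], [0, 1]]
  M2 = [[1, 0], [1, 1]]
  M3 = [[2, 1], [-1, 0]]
Characteristic polynomials: χ_{M1} = (x - 1)^2, χ_{M2} = (x - 1)^2, χ_{M3} = (x - 1)^2.

{M1}: invariant factors x - 1, x - 1.

{M2, M3}: invariant factors (x - 1)^2.

Matrices are similar if and only if their invariant-factor lists agree; the partition into similarity classes is {M1}, {M2, M3}.

2 classes: {M1}, {M2, M3}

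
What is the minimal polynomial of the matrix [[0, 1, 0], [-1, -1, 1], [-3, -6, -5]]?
m_A(x) = (x + 2)^3

The characteristic polynomial factors as (x + 2)^3. The minimal polynomial is ∏(x - λ)^{k_λ} where k_λ is the size of the largest Jordan block at λ.

For λ = -2: rank(A + 2I) = 2, and the largest Jordan block has size 3 (the smallest k with rank((A + 2I)^k) = rank((A + 2I)^(k+1))).

So m_A(x) = (x + 2)^3.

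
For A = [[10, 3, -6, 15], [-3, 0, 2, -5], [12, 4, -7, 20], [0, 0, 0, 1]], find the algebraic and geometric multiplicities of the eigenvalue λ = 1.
The characteristic polynomial is (x - 1)^4, so the factor x - 1 appears with exponent 4: the algebraic multiplicity is 4.

rank(A - I) = 1, so the eigenspace has dimension 4 - 1 = 3: the geometric multiplicity is 3.

Since 3 < 4, A is not diagonalizable.

algebraic multiplicity 4, geometric multiplicity 3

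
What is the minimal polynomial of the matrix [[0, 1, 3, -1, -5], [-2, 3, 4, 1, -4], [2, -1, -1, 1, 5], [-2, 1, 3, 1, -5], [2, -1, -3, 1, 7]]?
m_A(x) = (x - 2)^3

The characteristic polynomial factors as (x - 2)^5. The minimal polynomial is ∏(x - λ)^{k_λ} where k_λ is the size of the largest Jordan block at λ.

For λ = 2: rank(A - 2I) = 2, and the largest Jordan block has size 3 (the smallest k with rank((A - 2I)^k) = rank((A - 2I)^(k+1))).

So m_A(x) = (x - 2)^3.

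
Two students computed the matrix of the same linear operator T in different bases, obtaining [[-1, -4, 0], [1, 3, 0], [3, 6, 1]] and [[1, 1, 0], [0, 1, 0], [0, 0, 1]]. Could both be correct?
Two matrices over a field are similar if and only if they have the same invariant factors.

Both A and B have characteristic polynomial (x - 1)^3 and minimal polynomial (x - 1)^2. Computing further, both have invariant factors x - 1, (x - 1)^2. Hence A and B are similar.

Yes.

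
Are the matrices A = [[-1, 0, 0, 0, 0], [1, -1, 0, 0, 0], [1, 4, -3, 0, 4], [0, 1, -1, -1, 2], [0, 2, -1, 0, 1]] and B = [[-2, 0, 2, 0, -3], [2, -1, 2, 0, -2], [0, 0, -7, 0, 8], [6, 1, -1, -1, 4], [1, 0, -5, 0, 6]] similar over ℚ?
Yes.

Two matrices over a field are similar if and only if they have the same invariant factors.

Both A and B have characteristic polynomial (x + 1)^5 and minimal polynomial (x + 1)^3. Computing further, both have invariant factors (x + 1)^2, (x + 1)^3. Hence A and B are similar.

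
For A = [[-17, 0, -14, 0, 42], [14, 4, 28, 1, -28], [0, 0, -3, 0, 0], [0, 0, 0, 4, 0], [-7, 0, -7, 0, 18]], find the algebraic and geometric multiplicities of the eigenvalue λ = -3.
The characteristic polynomial is (x - 4)^3(x + 3)^2, so the factor x + 3 appears with exponent 2: the algebraic multiplicity is 2.

rank(A + 3I) = 3, so the eigenspace has dimension 5 - 3 = 2: the geometric multiplicity is 2.

algebraic multiplicity 2, geometric multiplicity 2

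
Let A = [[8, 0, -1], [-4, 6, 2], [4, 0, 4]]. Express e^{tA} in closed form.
A has Jordan form J = [[6, 1, 0], [0, 6, 0], [0, 0, 6]] with A = PJP^{-1}, so e^{tA} = P e^{tJ} P^{-1}.

For a Jordan block J_k(λ), e^{tJ_k(λ)} = e^{λt} · (I + tN + t^2 N^2/2! + ... + t^{k-1} N^{k-1}/(k-1)!) where N is the nilpotent superdiagonal part.

Assembling the blocks and conjugating back gives the entries of e^{tA} as shown above.

e^{tA} = [[(2*t + 1)*e^{6*t}, 0, -t*e^{6*t}], [-4*t*e^{6*t}, e^{6*t}, 2*t*e^{6*t}], [4*t*e^{6*t}, 0, (1 - 2*t)*e^{6*t}]]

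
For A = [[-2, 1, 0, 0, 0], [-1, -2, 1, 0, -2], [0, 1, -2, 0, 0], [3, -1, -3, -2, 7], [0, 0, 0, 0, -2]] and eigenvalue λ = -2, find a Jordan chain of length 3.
We seek v_1 ∈ ker((A + 2I)^3) \ ker((A + 2I)^2), then set v_{i+1} = (A + 2I) v_i.

One such chain is v_1 = [[0, 0, 1, 0, 0]]^T, v_2 = [[0, 1, 0, -3, 0]]^T, v_3 = [[1, 0, 1, -1, 0]]^T. Check: (A + 2I) v_3 = [[0, 0, 0, 0, 0]]^T = 0.

v_1 = [[0, 0, 1, 0, 0]]^T, v_2 = [[0, 1, 0, -3, 0]]^T, v_3 = [[1, 0, 1, -1, 0]]^T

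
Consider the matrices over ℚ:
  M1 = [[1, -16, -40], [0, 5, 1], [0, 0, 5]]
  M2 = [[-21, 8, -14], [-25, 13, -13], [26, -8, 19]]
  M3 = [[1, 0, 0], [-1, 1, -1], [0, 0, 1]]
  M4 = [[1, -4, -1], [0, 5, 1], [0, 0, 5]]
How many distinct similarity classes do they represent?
2 classes: {M1, M2, M4}, {M3}

Characteristic polynomials: χ_{M1} = (x - 5)^2(x - 1), χ_{M2} = (x - 5)^2(x - 1), χ_{M3} = (x - 1)^3, χ_{M4} = (x - 5)^2(x - 1).

{M1, M2, M4}: invariant factors (x - 5)^2(x - 1).

{M3}: invariant factors x - 1, (x - 1)^2.

Matrices are similar if and only if their invariant-factor lists agree; the partition into similarity classes is {M1, M2, M4}, {M3}.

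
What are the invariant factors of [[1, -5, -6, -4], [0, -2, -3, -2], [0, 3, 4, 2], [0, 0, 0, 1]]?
x - 1, (x - 1)^3

The Jordan structure of A has elementary divisors (x - 1)^3, (x - 1). Arranging the block sizes at each eigenvalue in decreasing order and taking row products gives the invariant factors.

Invariant factors (smallest first, each dividing the next): x - 1, (x - 1)^3.

Check: the last factor (x - 1)^3 is the minimal polynomial, and the product (x - 1)^4 is the characteristic polynomial.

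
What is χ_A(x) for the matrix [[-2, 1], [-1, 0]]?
xI - A = [[x + 2, -1], [1, x]].

Expanding det(xI - A) along the first row:
det(xI - A) = + (x + 2)·det([[x]]) - (-1)·det([[1]]).

Evaluating gives χ_A(x) = x^2 + 2x + 1 = (x + 1)^2.

χ_A(x) = (x + 1)^2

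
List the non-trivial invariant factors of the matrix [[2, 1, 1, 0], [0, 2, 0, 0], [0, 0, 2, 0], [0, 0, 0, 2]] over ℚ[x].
The Jordan structure of A has elementary divisors (x - 2)^2, (x - 2), (x - 2). Arranging the block sizes at each eigenvalue in decreasing order and taking row products gives the invariant factors.

Invariant factors (smallest first, each dividing the next): x - 2, x - 2, (x - 2)^2.

Check: the last factor (x - 2)^2 is the minimal polynomial, and the product (x - 2)^4 is the characteristic polynomial.

x - 2, x - 2, (x - 2)^2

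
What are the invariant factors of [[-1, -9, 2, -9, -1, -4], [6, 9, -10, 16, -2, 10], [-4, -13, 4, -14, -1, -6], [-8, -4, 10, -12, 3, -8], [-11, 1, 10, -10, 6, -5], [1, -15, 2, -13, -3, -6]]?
The Jordan structure of A has elementary divisors (x + 3)^2, x, (x - 2)^3. Arranging the block sizes at each eigenvalue in decreasing order and taking row products gives the invariant factors.

Invariant factors (smallest first, each dividing the next): x(x - 2)^3(x + 3)^2.

Check: the last factor x(x - 2)^3(x + 3)^2 is the minimal polynomial, and the product x(x - 2)^3(x + 3)^2 is the characteristic polynomial.

x(x - 2)^3(x + 3)^2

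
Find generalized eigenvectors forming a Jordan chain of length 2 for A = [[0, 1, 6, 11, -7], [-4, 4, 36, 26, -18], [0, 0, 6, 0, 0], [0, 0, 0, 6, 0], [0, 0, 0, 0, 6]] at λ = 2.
We seek v_1 ∈ ker((A - 2I)^2) \ ker(A - 2I), then set v_{i+1} = (A - 2I) v_i.

One such chain is v_1 = [[0, 1, 0, 0, 0]]^T, v_2 = [[1, 2, 0, 0, 0]]^T. Check: (A - 2I) v_2 = [[0, 0, 0, 0, 0]]^T = 0.

v_1 = [[0, 1, 0, 0, 0]]^T, v_2 = [[1, 2, 0, 0, 0]]^T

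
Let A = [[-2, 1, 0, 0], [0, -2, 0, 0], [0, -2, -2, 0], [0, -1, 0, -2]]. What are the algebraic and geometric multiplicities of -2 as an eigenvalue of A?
The characteristic polynomial is (x + 2)^4, so the factor x + 2 appears with exponent 4: the algebraic multiplicity is 4.

rank(A + 2I) = 1, so the eigenspace has dimension 4 - 1 = 3: the geometric multiplicity is 3.

Since 3 < 4, A is not diagonalizable.

algebraic multiplicity 4, geometric multiplicity 3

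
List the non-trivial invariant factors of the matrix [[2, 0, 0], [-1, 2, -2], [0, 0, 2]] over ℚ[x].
x - 2, (x - 2)^2

The Jordan structure of A has elementary divisors (x - 2)^2, (x - 2). Arranging the block sizes at each eigenvalue in decreasing order and taking row products gives the invariant factors.

Invariant factors (smallest first, each dividing the next): x - 2, (x - 2)^2.

Check: the last factor (x - 2)^2 is the minimal polynomial, and the product (x - 2)^3 is the characteristic polynomial.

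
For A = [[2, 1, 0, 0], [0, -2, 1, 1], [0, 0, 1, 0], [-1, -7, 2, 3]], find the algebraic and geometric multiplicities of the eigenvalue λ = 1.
algebraic multiplicity 4, geometric multiplicity 2

The characteristic polynomial is (x - 1)^4, so the factor x - 1 appears with exponent 4: the algebraic multiplicity is 4.

rank(A - I) = 2, so the eigenspace has dimension 4 - 2 = 2: the geometric multiplicity is 2.

Since 2 < 4, A is not diagonalizable.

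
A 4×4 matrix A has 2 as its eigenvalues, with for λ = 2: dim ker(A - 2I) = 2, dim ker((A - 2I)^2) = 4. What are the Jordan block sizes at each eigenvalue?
Jordan blocks: (2, 2), (2, 2)

λ = 2: successive nullity increments [2, 2] count blocks of size ≥ k; block sizes are [2, 2].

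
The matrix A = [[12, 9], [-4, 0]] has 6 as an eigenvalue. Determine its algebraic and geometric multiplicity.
The characteristic polynomial is (x - 6)^2, so the factor x - 6 appears with exponent 2: the algebraic multiplicity is 2.

rank(A - 6I) = 1, so the eigenspace has dimension 2 - 1 = 1: the geometric multiplicity is 1.

Since 1 < 2, A is not diagonalizable.

algebraic multiplicity 2, geometric multiplicity 1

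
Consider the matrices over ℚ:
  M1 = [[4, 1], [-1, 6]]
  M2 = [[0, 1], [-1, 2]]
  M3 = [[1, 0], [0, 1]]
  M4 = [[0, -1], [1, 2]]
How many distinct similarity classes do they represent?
3 classes: {M1}, {M2, M4}, {M3}

Characteristic polynomials: χ_{M1} = (x - 5)^2, χ_{M2} = (x - 1)^2, χ_{M3} = (x - 1)^2, χ_{M4} = (x - 1)^2.

{M1}: invariant factors (x - 5)^2.

{M2, M4}: invariant factors (x - 1)^2.

{M3}: invariant factors x - 1, x - 1.

Matrices are similar if and only if their invariant-factor lists agree; the partition into similarity classes is {M1}, {M2, M4}, {M3}.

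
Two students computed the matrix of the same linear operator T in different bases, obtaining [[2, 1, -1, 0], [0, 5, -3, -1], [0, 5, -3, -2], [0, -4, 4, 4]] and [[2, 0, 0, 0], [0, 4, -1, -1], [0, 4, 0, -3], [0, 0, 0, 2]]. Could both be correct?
Yes.

Two matrices over a field are similar if and only if they have the same invariant factors.

Both A and B have characteristic polynomial (x - 2)^4 and minimal polynomial (x - 2)^3. Computing further, both have invariant factors x - 2, (x - 2)^3. Hence A and B are similar.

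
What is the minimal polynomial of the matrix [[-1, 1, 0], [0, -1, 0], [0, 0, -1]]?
The characteristic polynomial factors as (x + 1)^3. The minimal polynomial is ∏(x - λ)^{k_λ} where k_λ is the size of the largest Jordan block at λ.

For λ = -1: rank(A + I) = 1, and the largest Jordan block has size 2 (the smallest k with rank((A + I)^k) = rank((A + I)^(k+1))).

So m_A(x) = (x + 1)^2.

m_A(x) = (x + 1)^2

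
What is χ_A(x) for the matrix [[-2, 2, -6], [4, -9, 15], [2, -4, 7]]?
xI - A = [[x + 2, -2, 6], [-4, x + 9, -15], [-2, 4, x - 7]].

Expanding det(xI - A) along the first row:
det(xI - A) = + (x + 2)·det([[x + 9, -15], [4, x - 7]]) - (-2)·det([[-4, -15], [-2, x - 7]]) + (6)·det([[-4, x + 9], [-2, 4]]).

Evaluating gives χ_A(x) = x^3 + 4x^2 + 5x + 2 = (x + 1)^2(x + 2).

χ_A(x) = (x + 1)^2(x + 2)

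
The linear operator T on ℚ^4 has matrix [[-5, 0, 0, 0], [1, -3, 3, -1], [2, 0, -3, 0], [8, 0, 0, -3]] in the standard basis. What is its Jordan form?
The characteristic polynomial is det(xI - A) = (x + 3)^3(x + 5), so the eigenvalues are -5 (algebraic multiplicity 1), -3 (algebraic multiplicity 3).

For λ = -5: algebraic multiplicity 1 gives one 1×1 block.

For λ = -3: rank(A + 3I) = 2, rank((A + 3I)^2) = 1. The eigenspace has dimension 4 - 2 = 2, so there are 2 Jordan blocks; the rank sequence gives block sizes [2, 1].

Assembling the blocks gives the Jordan form J above.

J = [[-5, 0, 0, 0], [0, -3, 1, 0], [0, 0, -3, 0], [0, 0, 0, -3]]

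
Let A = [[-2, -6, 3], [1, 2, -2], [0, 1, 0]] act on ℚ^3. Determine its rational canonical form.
R = [[0, 0, -1], [1, 0, -4], [0, 1, 0]]

The invariant factors of A (the non-unit diagonal entries of the Smith normal form of xI - A over ℚ[x]) are x^3 + 4x + 1, each dividing the next. The characteristic polynomial is their product, x^3 + 4x + 1.

The rational canonical form is the block-diagonal matrix of companion matrices C(f_i):
R = [[0, 0, -1], [1, 0, -4], [0, 1, 0]].

Note the characteristic polynomial does not split into linear factors over ℚ, so A has no Jordan form over ℚ; the rational canonical form exists over any field.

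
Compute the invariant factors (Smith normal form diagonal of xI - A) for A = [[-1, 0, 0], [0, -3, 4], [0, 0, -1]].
The Jordan structure of A has elementary divisors (x + 3), (x + 1), (x + 1). Arranging the block sizes at each eigenvalue in decreasing order and taking row products gives the invariant factors.

Invariant factors (smallest first, each dividing the next): x + 1, (x + 1)(x + 3).

Check: the last factor (x + 1)(x + 3) is the minimal polynomial, and the product (x + 1)^2(x + 3) is the characteristic polynomial.

x + 1, (x + 1)(x + 3)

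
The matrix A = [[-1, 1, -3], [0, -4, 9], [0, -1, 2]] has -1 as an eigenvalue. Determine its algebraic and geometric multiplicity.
The characteristic polynomial is (x + 1)^3, so the factor x + 1 appears with exponent 3: the algebraic multiplicity is 3.

rank(A + I) = 1, so the eigenspace has dimension 3 - 1 = 2: the geometric multiplicity is 2.

Since 2 < 3, A is not diagonalizable.

algebraic multiplicity 3, geometric multiplicity 2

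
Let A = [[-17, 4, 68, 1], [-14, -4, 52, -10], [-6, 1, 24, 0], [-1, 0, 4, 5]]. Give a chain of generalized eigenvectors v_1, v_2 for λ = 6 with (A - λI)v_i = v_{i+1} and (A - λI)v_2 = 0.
v_1 = [[3, -1, 1, 2]]^T, v_2 = [[-3, 0, -1, -1]]^T

We seek v_1 ∈ ker((A - 6I)^2) \ ker(A - 6I), then set v_{i+1} = (A - 6I) v_i.

One such chain is v_1 = [[3, -1, 1, 2]]^T, v_2 = [[-3, 0, -1, -1]]^T. Check: (A - 6I) v_2 = [[0, 0, 0, 0]]^T = 0.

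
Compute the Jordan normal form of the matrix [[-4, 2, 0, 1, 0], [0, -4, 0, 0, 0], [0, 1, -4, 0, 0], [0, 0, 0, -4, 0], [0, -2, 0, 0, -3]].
The characteristic polynomial is det(xI - A) = (x + 3)(x + 4)^4, so the eigenvalues are -4 (algebraic multiplicity 4), -3 (algebraic multiplicity 1).

For λ = -4: rank(A + 4I) = 3, rank((A + 4I)^2) = 1. The eigenspace has dimension 5 - 3 = 2, so there are 2 Jordan blocks; the rank sequence gives block sizes [2, 2].

For λ = -3: algebraic multiplicity 1 gives one 1×1 block.

Assembling the blocks gives the Jordan form J above.

J = [[-4, 1, 0, 0, 0], [0, -4, 0, 0, 0], [0, 0, -4, 1, 0], [0, 0, 0, -4, 0], [0, 0, 0, 0, -3]]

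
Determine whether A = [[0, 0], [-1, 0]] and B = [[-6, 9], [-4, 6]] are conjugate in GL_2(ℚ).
Yes.

Two matrices over a field are similar if and only if they have the same invariant factors.

Both A and B have characteristic polynomial x^2 and minimal polynomial x^2. Computing further, both have invariant factors x^2. Hence A and B are similar.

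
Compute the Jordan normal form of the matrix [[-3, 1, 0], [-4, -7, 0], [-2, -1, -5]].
J = [[-5, 1, 0], [0, -5, 0], [0, 0, -5]]

The characteristic polynomial is det(xI - A) = (x + 5)^3, so the eigenvalues are -5 (algebraic multiplicity 3).

For λ = -5: rank(A + 5I) = 1, rank((A + 5I)^2) = 0. The eigenspace has dimension 3 - 1 = 2, so there are 2 Jordan blocks; the rank sequence gives block sizes [2, 1].

Assembling the blocks gives the Jordan form J above.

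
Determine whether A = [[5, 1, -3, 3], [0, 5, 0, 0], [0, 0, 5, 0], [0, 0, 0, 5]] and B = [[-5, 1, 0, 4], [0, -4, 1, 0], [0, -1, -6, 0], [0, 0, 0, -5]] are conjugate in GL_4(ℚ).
trace(A) = 20 but trace(B) = -20. The trace is a similarity invariant, so A and B are not similar.

No.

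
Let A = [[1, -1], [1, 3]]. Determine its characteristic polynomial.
xI - A = [[x - 1, 1], [-1, x - 3]].

Expanding det(xI - A) along the first row:
det(xI - A) = + (x - 1)·det([[x - 3]]) - (1)·det([[-1]]).

Evaluating gives χ_A(x) = x^2 - 4x + 4 = (x - 2)^2.

χ_A(x) = (x - 2)^2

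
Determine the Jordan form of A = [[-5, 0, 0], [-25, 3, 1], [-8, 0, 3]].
J = [[-5, 0, 0], [0, 3, 1], [0, 0, 3]]

The characteristic polynomial is det(xI - A) = (x - 3)^2(x + 5), so the eigenvalues are -5 (algebraic multiplicity 1), 3 (algebraic multiplicity 2).

For λ = -5: algebraic multiplicity 1 gives one 1×1 block.

For λ = 3: rank(A - 3I) = 2, rank((A - 3I)^2) = 1. The eigenspace has dimension 3 - 2 = 1, so there is 1 Jordan block; the rank sequence gives block sizes [2].

Assembling the blocks gives the Jordan form J above.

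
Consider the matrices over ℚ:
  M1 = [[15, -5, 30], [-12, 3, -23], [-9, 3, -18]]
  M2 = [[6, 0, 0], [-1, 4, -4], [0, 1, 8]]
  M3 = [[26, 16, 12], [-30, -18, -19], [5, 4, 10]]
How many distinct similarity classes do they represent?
2 classes: {M1}, {M2, M3}

Characteristic polynomials: χ_{M1} = x^3, χ_{M2} = (x - 6)^3, χ_{M3} = (x - 6)^3.

{M1}: invariant factors x^3.

{M2, M3}: invariant factors (x - 6)^3.

Matrices are similar if and only if their invariant-factor lists agree; the partition into similarity classes is {M1}, {M2, M3}.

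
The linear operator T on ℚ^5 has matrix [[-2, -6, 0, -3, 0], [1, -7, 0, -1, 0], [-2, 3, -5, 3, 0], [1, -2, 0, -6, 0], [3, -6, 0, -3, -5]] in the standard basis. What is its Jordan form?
J = [[-5, 1, 0, 0, 0], [0, -5, 0, 0, 0], [0, 0, -5, 1, 0], [0, 0, 0, -5, 0], [0, 0, 0, 0, -5]]

The characteristic polynomial is det(xI - A) = (x + 5)^5, so the eigenvalues are -5 (algebraic multiplicity 5).

For λ = -5: rank(A + 5I) = 2, rank((A + 5I)^2) = 0. The eigenspace has dimension 5 - 2 = 3, so there are 3 Jordan blocks; the rank sequence gives block sizes [2, 2, 1].

Assembling the blocks gives the Jordan form J above.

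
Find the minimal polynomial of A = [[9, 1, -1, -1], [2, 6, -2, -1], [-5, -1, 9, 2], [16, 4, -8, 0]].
The characteristic polynomial factors as (x - 6)^4. The minimal polynomial is ∏(x - λ)^{k_λ} where k_λ is the size of the largest Jordan block at λ.

For λ = 6: rank(A - 6I) = 2, and the largest Jordan block has size 2 (the smallest k with rank((A - 6I)^k) = rank((A - 6I)^(k+1))).

So m_A(x) = (x - 6)^2.

m_A(x) = (x - 6)^2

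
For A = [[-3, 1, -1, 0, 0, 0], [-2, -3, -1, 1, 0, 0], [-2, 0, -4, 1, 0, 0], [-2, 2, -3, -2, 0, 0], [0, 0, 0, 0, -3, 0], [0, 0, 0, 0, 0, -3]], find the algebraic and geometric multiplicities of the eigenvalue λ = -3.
The characteristic polynomial is (x + 3)^6, so the factor x + 3 appears with exponent 6: the algebraic multiplicity is 6.

rank(A + 3I) = 2, so the eigenspace has dimension 6 - 2 = 4: the geometric multiplicity is 4.

Since 4 < 6, A is not diagonalizable.

algebraic multiplicity 6, geometric multiplicity 4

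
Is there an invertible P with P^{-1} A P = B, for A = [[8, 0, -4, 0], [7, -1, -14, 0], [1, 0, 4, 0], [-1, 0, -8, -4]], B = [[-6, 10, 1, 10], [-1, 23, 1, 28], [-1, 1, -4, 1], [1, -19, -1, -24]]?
No.

trace(A) = 7 but trace(B) = -11. The trace is a similarity invariant, so A and B are not similar.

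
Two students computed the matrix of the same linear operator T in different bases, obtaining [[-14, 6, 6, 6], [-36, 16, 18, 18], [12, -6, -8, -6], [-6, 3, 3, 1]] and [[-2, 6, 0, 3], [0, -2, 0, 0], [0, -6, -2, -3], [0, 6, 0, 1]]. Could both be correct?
Two matrices over a field are similar if and only if they have the same invariant factors.

Both A and B have characteristic polynomial (x - 1)(x + 2)^3 and minimal polynomial (x - 1)(x + 2). Computing further, both have invariant factors x + 2, x + 2, (x - 1)(x + 2). Hence A and B are similar.

Yes.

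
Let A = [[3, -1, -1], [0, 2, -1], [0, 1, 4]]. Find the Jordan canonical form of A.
The characteristic polynomial is det(xI - A) = (x - 3)^3, so the eigenvalues are 3 (algebraic multiplicity 3).

For λ = 3: rank(A - 3I) = 1, rank((A - 3I)^2) = 0. The eigenspace has dimension 3 - 1 = 2, so there are 2 Jordan blocks; the rank sequence gives block sizes [2, 1].

Assembling the blocks gives the Jordan form J above.

J = [[3, 1, 0], [0, 3, 0], [0, 0, 3]]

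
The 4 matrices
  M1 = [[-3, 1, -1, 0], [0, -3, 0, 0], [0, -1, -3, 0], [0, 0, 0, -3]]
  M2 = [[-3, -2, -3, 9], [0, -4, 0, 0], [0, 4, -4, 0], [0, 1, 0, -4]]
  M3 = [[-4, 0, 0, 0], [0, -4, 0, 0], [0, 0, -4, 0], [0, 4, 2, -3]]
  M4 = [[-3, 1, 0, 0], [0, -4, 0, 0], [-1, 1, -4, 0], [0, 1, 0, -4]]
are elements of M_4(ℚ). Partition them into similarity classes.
3 classes: {M1}, {M2, M4}, {M3}

Characteristic polynomials: χ_{M1} = (x + 3)^4, χ_{M2} = (x + 3)(x + 4)^3, χ_{M3} = (x + 3)(x + 4)^3, χ_{M4} = (x + 3)(x + 4)^3.

{M1}: invariant factors x + 3, (x + 3)^3.

{M2, M4}: invariant factors x + 4, (x + 3)(x + 4)^2.

{M3}: invariant factors x + 4, x + 4, (x + 3)(x + 4).

Matrices are similar if and only if their invariant-factor lists agree; the partition into similarity classes is {M1}, {M2, M4}, {M3}.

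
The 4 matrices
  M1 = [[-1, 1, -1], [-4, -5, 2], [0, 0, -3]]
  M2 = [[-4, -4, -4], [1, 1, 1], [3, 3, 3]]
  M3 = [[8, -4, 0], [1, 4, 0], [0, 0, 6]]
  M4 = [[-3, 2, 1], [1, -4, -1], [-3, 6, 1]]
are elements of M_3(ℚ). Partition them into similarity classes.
4 classes: {M1}, {M2}, {M3}, {M4}

Characteristic polynomials: χ_{M1} = (x + 3)^3, χ_{M2} = x^3, χ_{M3} = (x - 6)^3, χ_{M4} = (x + 2)^3.

{M1}: invariant factors x + 3, (x + 3)^2.

{M2}: invariant factors x, x^2.

{M3}: invariant factors x - 6, (x - 6)^2.

{M4}: invariant factors x + 2, (x + 2)^2.

Matrices are similar if and only if their invariant-factor lists agree; the partition into similarity classes is {M1}, {M2}, {M3}, {M4}.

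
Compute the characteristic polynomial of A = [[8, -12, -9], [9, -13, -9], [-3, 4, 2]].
xI - A = [[x - 8, 12, 9], [-9, x + 13, 9], [3, -4, x - 2]].

Expanding det(xI - A) along the first row:
det(xI - A) = + (x - 8)·det([[x + 13, 9], [-4, x - 2]]) - (12)·det([[-9, 9], [3, x - 2]]) + (9)·det([[-9, x + 13], [3, -4]]).

Evaluating gives χ_A(x) = x^3 + 3x^2 + 3x + 1 = (x + 1)^3.

χ_A(x) = (x + 1)^3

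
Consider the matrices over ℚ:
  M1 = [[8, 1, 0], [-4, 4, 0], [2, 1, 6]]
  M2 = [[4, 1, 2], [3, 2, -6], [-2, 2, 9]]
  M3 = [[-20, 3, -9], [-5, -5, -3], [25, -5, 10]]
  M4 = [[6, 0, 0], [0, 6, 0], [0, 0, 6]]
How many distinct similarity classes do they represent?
4 classes: {M1}, {M2}, {M3}, {M4}

Characteristic polynomials: χ_{M1} = (x - 6)^3, χ_{M2} = (x - 5)^3, χ_{M3} = (x + 5)^3, χ_{M4} = (x - 6)^3.

{M1}: invariant factors x - 6, (x - 6)^2.

{M2}: invariant factors x - 5, (x - 5)^2.

{M3}: invariant factors (x + 5)^3.

{M4}: invariant factors x - 6, x - 6, x - 6.

Matrices are similar if and only if their invariant-factor lists agree; the partition into similarity classes is {M1}, {M2}, {M3}, {M4}.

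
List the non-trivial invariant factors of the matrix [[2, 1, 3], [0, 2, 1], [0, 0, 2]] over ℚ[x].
(x - 2)^3

The Jordan structure of A has elementary divisors (x - 2)^3. Arranging the block sizes at each eigenvalue in decreasing order and taking row products gives the invariant factors.

Invariant factors (smallest first, each dividing the next): (x - 2)^3.

Check: the last factor (x - 2)^3 is the minimal polynomial, and the product (x - 2)^3 is the characteristic polynomial.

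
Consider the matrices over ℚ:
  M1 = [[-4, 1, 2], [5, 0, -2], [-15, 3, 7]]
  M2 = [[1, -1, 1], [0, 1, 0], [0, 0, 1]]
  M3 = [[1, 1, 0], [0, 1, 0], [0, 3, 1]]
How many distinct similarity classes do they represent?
Characteristic polynomials: χ_{M1} = (x - 1)^3, χ_{M2} = (x - 1)^3, χ_{M3} = (x - 1)^3.

{M1, M2, M3}: invariant factors x - 1, (x - 1)^2.

Matrices are similar if and only if their invariant-factor lists agree; the partition into similarity classes is {M1, M2, M3}.

1 class: {M1, M2, M3}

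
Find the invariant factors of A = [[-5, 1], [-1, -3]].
(x + 4)^2

The Jordan structure of A has elementary divisors (x + 4)^2. Arranging the block sizes at each eigenvalue in decreasing order and taking row products gives the invariant factors.

Invariant factors (smallest first, each dividing the next): (x + 4)^2.

Check: the last factor (x + 4)^2 is the minimal polynomial, and the product (x + 4)^2 is the characteristic polynomial.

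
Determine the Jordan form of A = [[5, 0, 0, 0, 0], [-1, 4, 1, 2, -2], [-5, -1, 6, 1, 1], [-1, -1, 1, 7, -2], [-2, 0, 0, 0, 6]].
The characteristic polynomial is det(xI - A) = (x - 6)^3(x - 5)^2, so the eigenvalues are 5 (algebraic multiplicity 2), 6 (algebraic multiplicity 3).

For λ = 5: rank(A - 5I) = 3. The eigenspace has dimension 5 - 3 = 2, so there are 2 Jordan blocks; the rank sequence gives block sizes [1, 1].

For λ = 6: rank(A - 6I) = 4, rank((A - 6I)^2) = 3, rank((A - 6I)^3) = 2. The eigenspace has dimension 5 - 4 = 1, so there is 1 Jordan block; the rank sequence gives block sizes [3].

Assembling the blocks gives the Jordan form J above.

J = [[5, 0, 0, 0, 0], [0, 5, 0, 0, 0], [0, 0, 6, 1, 0], [0, 0, 0, 6, 1], [0, 0, 0, 0, 6]]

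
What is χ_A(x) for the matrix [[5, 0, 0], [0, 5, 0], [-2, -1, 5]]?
χ_A(x) = (x - 5)^3

xI - A = [[x - 5, 0, 0], [0, x - 5, 0], [2, 1, x - 5]].

Expanding det(xI - A) along the first row:
det(xI - A) = + (x - 5)·det([[x - 5, 0], [1, x - 5]]) - (0)·det([[0, 0], [2, x - 5]]) + (0)·det([[0, x - 5], [2, 1]]).

Evaluating gives χ_A(x) = x^3 - 15x^2 + 75x - 125 = (x - 5)^3.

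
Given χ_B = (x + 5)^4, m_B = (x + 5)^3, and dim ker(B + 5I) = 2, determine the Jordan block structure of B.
Jordan blocks: (-5, 3), (-5, 1)

λ = -5: algebraic multiplicity 4 (exponent in χ_B), largest block size 3 (exponent in m_B), 2 blocks (geometric multiplicity). These force block sizes [3, 1].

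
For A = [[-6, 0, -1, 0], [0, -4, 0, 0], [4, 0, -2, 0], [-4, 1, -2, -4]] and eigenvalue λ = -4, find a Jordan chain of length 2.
v_1 = [[0, 1, 0, -1]]^T, v_2 = [[0, 0, 0, 1]]^T

We seek v_1 ∈ ker((A + 4I)^2) \ ker(A + 4I), then set v_{i+1} = (A + 4I) v_i.

One such chain is v_1 = [[0, 1, 0, -1]]^T, v_2 = [[0, 0, 0, 1]]^T. Check: (A + 4I) v_2 = [[0, 0, 0, 0]]^T = 0.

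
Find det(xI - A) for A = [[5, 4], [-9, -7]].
χ_A(x) = (x + 1)^2

xI - A = [[x - 5, -4], [9, x + 7]].

Expanding det(xI - A) along the first row:
det(xI - A) = + (x - 5)·det([[x + 7]]) - (-4)·det([[9]]).

Evaluating gives χ_A(x) = x^2 + 2x + 1 = (x + 1)^2.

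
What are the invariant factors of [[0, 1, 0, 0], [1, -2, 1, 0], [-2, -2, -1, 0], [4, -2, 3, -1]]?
The Jordan structure of A has elementary divisors (x + 1)^3, (x + 1). Arranging the block sizes at each eigenvalue in decreasing order and taking row products gives the invariant factors.

Invariant factors (smallest first, each dividing the next): x + 1, (x + 1)^3.

Check: the last factor (x + 1)^3 is the minimal polynomial, and the product (x + 1)^4 is the characteristic polynomial.

x + 1, (x + 1)^3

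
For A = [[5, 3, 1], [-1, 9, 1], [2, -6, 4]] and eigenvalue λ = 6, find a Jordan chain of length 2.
v_1 = [[4, 2, -3]]^T, v_2 = [[-1, -1, 2]]^T

We seek v_1 ∈ ker((A - 6I)^2) \ ker(A - 6I), then set v_{i+1} = (A - 6I) v_i.

One such chain is v_1 = [[4, 2, -3]]^T, v_2 = [[-1, -1, 2]]^T. Check: (A - 6I) v_2 = [[0, 0, 0]]^T = 0.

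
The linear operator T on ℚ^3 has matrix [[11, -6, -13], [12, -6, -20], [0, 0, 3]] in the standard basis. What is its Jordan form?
The characteristic polynomial is det(xI - A) = (x - 3)^2(x - 2), so the eigenvalues are 2 (algebraic multiplicity 1), 3 (algebraic multiplicity 2).

For λ = 2: algebraic multiplicity 1 gives one 1×1 block.

For λ = 3: rank(A - 3I) = 2, rank((A - 3I)^2) = 1. The eigenspace has dimension 3 - 2 = 1, so there is 1 Jordan block; the rank sequence gives block sizes [2].

Assembling the blocks gives the Jordan form J above.

J = [[2, 0, 0], [0, 3, 1], [0, 0, 3]]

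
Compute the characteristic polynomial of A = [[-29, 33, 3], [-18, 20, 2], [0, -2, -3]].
xI - A = [[x + 29, -33, -3], [18, x - 20, -2], [0, 2, x + 3]].

Expanding det(xI - A) along the first row:
det(xI - A) = + (x + 29)·det([[x - 20, -2], [2, x + 3]]) - (-33)·det([[18, -2], [0, x + 3]]) + (-3)·det([[18, x - 20], [0, 2]]).

Evaluating gives χ_A(x) = x^3 + 12x^2 + 45x + 50 = (x + 2)(x + 5)^2.

χ_A(x) = (x + 2)(x + 5)^2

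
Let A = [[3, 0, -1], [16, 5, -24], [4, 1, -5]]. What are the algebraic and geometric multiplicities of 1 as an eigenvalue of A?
algebraic multiplicity 3, geometric multiplicity 1

The characteristic polynomial is (x - 1)^3, so the factor x - 1 appears with exponent 3: the algebraic multiplicity is 3.

rank(A - I) = 2, so the eigenspace has dimension 3 - 2 = 1: the geometric multiplicity is 1.

Since 1 < 3, A is not diagonalizable.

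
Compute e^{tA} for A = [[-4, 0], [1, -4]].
e^{tA} = [[e^{-4*t}, 0], [t*e^{-4*t}, e^{-4*t}]]

A has Jordan form J = [[-4, 1], [0, -4]] with A = PJP^{-1}, so e^{tA} = P e^{tJ} P^{-1}.

For a Jordan block J_k(λ), e^{tJ_k(λ)} = e^{λt} · (I + tN + t^2 N^2/2! + ... + t^{k-1} N^{k-1}/(k-1)!) where N is the nilpotent superdiagonal part.

Assembling the blocks and conjugating back gives the entries of e^{tA} as shown above.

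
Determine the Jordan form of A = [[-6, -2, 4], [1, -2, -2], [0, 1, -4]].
The characteristic polynomial is det(xI - A) = (x + 4)^3, so the eigenvalues are -4 (algebraic multiplicity 3).

For λ = -4: rank(A + 4I) = 2, rank((A + 4I)^2) = 1, rank((A + 4I)^3) = 0. The eigenspace has dimension 3 - 2 = 1, so there is 1 Jordan block; the rank sequence gives block sizes [3].

Assembling the blocks gives the Jordan form J above.

J = [[-4, 1, 0], [0, -4, 1], [0, 0, -4]]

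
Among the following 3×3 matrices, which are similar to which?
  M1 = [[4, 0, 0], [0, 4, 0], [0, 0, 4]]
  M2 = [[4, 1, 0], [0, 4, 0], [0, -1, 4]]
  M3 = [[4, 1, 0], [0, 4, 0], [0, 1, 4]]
Characteristic polynomials: χ_{M1} = (x - 4)^3, χ_{M2} = (x - 4)^3, χ_{M3} = (x - 4)^3.

{M1}: invariant factors x - 4, x - 4, x - 4.

{M2, M3}: invariant factors x - 4, (x - 4)^2.

Matrices are similar if and only if their invariant-factor lists agree; the partition into similarity classes is {M1}, {M2, M3}.

2 classes: {M1}, {M2, M3}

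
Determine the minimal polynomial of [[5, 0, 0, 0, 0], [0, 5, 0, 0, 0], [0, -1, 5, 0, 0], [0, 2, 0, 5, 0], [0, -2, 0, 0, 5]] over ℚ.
The characteristic polynomial factors as (x - 5)^5. The minimal polynomial is ∏(x - λ)^{k_λ} where k_λ is the size of the largest Jordan block at λ.

For λ = 5: rank(A - 5I) = 1, and the largest Jordan block has size 2 (the smallest k with rank((A - 5I)^k) = rank((A - 5I)^(k+1))).

So m_A(x) = (x - 5)^2.

m_A(x) = (x - 5)^2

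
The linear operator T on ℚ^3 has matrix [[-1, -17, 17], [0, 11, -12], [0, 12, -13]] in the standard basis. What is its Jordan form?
The characteristic polynomial is det(xI - A) = (x + 1)^3, so the eigenvalues are -1 (algebraic multiplicity 3).

For λ = -1: rank(A + I) = 1, rank((A + I)^2) = 0. The eigenspace has dimension 3 - 1 = 2, so there are 2 Jordan blocks; the rank sequence gives block sizes [2, 1].

Assembling the blocks gives the Jordan form J above.

J = [[-1, 1, 0], [0, -1, 0], [0, 0, -1]]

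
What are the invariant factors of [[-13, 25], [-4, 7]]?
The Jordan structure of A has elementary divisors (x + 3)^2. Arranging the block sizes at each eigenvalue in decreasing order and taking row products gives the invariant factors.

Invariant factors (smallest first, each dividing the next): (x + 3)^2.

Check: the last factor (x + 3)^2 is the minimal polynomial, and the product (x + 3)^2 is the characteristic polynomial.

(x + 3)^2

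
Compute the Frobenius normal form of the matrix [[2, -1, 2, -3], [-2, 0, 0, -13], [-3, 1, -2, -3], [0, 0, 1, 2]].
R = [[0, 0, 0, -1], [1, 0, 0, 2], [0, 1, 0, -3], [0, 0, 1, 2]]

The invariant factors of A (the non-unit diagonal entries of the Smith normal form of xI - A over ℚ[x]) are (x^2 - x + 1)^2, each dividing the next. The characteristic polynomial is their product, (x^2 - x + 1)^2.

The rational canonical form is the block-diagonal matrix of companion matrices C(f_i):
R = [[0, 0, 0, -1], [1, 0, 0, 2], [0, 1, 0, -3], [0, 0, 1, 2]].

Note the characteristic polynomial does not split into linear factors over ℚ, so A has no Jordan form over ℚ; the rational canonical form exists over any field.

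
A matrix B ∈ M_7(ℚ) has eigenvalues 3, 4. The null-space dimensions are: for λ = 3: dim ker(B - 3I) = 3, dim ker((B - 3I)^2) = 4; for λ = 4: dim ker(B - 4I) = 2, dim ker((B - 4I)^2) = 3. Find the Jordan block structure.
Jordan blocks: (3, 2), (3, 1), (3, 1), (4, 2), (4, 1)

λ = 3: successive nullity increments [3, 1] count blocks of size ≥ k; block sizes are [2, 1, 1].
λ = 4: successive nullity increments [2, 1] count blocks of size ≥ k; block sizes are [2, 1].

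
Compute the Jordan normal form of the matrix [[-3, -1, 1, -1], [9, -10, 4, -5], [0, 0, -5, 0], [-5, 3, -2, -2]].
The characteristic polynomial is det(xI - A) = (x + 5)^4, so the eigenvalues are -5 (algebraic multiplicity 4).

For λ = -5: rank(A + 5I) = 2, rank((A + 5I)^2) = 1, rank((A + 5I)^3) = 0. The eigenspace has dimension 4 - 2 = 2, so there are 2 Jordan blocks; the rank sequence gives block sizes [3, 1].

Assembling the blocks gives the Jordan form J above.

J = [[-5, 1, 0, 0], [0, -5, 1, 0], [0, 0, -5, 0], [0, 0, 0, -5]]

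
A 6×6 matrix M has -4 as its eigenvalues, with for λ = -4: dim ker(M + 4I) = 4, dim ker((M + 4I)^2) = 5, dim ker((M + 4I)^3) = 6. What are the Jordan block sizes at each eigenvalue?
λ = -4: successive nullity increments [4, 1, 1] count blocks of size ≥ k; block sizes are [3, 1, 1, 1].

Jordan blocks: (-4, 3), (-4, 1), (-4, 1), (-4, 1)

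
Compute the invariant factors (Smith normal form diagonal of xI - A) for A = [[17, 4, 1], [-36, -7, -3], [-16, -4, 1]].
The Jordan structure of A has elementary divisors (x - 3)^2, (x - 5). Arranging the block sizes at each eigenvalue in decreasing order and taking row products gives the invariant factors.

Invariant factors (smallest first, each dividing the next): (x - 5)(x - 3)^2.

Check: the last factor (x - 5)(x - 3)^2 is the minimal polynomial, and the product (x - 5)(x - 3)^2 is the characteristic polynomial.

(x - 5)(x - 3)^2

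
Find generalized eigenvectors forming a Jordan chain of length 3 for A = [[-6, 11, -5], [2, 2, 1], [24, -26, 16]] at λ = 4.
v_1 = [[-8, 2, 21]]^T, v_2 = [[-3, 1, 8]]^T, v_3 = [[1, 0, -2]]^T

We seek v_1 ∈ ker((A - 4I)^3) \ ker((A - 4I)^2), then set v_{i+1} = (A - 4I) v_i.

One such chain is v_1 = [[-8, 2, 21]]^T, v_2 = [[-3, 1, 8]]^T, v_3 = [[1, 0, -2]]^T. Check: (A - 4I) v_3 = [[0, 0, 0]]^T = 0.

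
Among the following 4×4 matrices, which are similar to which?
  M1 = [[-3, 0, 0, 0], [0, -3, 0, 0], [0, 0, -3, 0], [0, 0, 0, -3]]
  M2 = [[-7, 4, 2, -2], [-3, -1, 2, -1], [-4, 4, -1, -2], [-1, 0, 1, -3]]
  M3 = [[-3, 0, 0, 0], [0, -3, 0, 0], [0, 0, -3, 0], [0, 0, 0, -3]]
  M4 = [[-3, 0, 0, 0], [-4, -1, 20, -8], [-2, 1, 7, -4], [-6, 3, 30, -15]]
3 classes: {M1, M3}, {M2}, {M4}

Characteristic polynomials: χ_{M1} = (x + 3)^4, χ_{M2} = (x + 3)^4, χ_{M3} = (x + 3)^4, χ_{M4} = (x + 3)^4.

{M1, M3}: invariant factors x + 3, x + 3, x + 3, x + 3.

{M2}: invariant factors x + 3, (x + 3)^3.

{M4}: invariant factors x + 3, x + 3, (x + 3)^2.

Matrices are similar if and only if their invariant-factor lists agree; the partition into similarity classes is {M1, M3}, {M2}, {M4}.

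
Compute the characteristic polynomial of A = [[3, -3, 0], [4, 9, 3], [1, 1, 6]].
χ_A(x) = (x - 6)^3

xI - A = [[x - 3, 3, 0], [-4, x - 9, -3], [-1, -1, x - 6]].

Expanding det(xI - A) along the first row:
det(xI - A) = + (x - 3)·det([[x - 9, -3], [-1, x - 6]]) - (3)·det([[-4, -3], [-1, x - 6]]) + (0)·det([[-4, x - 9], [-1, -1]]).

Evaluating gives χ_A(x) = x^3 - 18x^2 + 108x - 216 = (x - 6)^3.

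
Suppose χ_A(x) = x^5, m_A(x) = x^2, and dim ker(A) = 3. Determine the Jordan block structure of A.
λ = 0: algebraic multiplicity 5 (exponent in χ_A), largest block size 2 (exponent in m_A), 3 blocks (geometric multiplicity). These force block sizes [2, 2, 1].

Jordan blocks: (0, 2), (0, 2), (0, 1)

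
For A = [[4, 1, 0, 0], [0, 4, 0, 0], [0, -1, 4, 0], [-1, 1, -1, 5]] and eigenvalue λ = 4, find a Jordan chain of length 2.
v_1 = [[2, 1, -1, 0]]^T, v_2 = [[1, 0, -1, 0]]^T

We seek v_1 ∈ ker((A - 4I)^2) \ ker(A - 4I), then set v_{i+1} = (A - 4I) v_i.

One such chain is v_1 = [[2, 1, -1, 0]]^T, v_2 = [[1, 0, -1, 0]]^T. Check: (A - 4I) v_2 = [[0, 0, 0, 0]]^T = 0.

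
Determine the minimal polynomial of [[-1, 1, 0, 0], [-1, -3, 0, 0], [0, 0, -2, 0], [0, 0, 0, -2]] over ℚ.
The characteristic polynomial factors as (x + 2)^4. The minimal polynomial is ∏(x - λ)^{k_λ} where k_λ is the size of the largest Jordan block at λ.

For λ = -2: rank(A + 2I) = 1, and the largest Jordan block has size 2 (the smallest k with rank((A + 2I)^k) = rank((A + 2I)^(k+1))).

So m_A(x) = (x + 2)^2.

m_A(x) = (x + 2)^2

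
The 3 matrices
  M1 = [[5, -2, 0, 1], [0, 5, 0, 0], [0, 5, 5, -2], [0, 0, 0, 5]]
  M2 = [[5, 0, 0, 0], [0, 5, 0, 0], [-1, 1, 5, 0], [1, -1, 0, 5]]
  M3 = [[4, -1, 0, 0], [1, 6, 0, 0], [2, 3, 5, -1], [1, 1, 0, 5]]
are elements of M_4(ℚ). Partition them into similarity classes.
Characteristic polynomials: χ_{M1} = (x - 5)^4, χ_{M2} = (x - 5)^4, χ_{M3} = (x - 5)^4.

{M1, M3}: invariant factors (x - 5)^2, (x - 5)^2.

{M2}: invariant factors x - 5, x - 5, (x - 5)^2.

Matrices are similar if and only if their invariant-factor lists agree; the partition into similarity classes is {M1, M3}, {M2}.

2 classes: {M1, M3}, {M2}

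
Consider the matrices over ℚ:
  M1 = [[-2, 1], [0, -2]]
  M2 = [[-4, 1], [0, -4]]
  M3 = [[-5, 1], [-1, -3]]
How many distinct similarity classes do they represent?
2 classes: {M1}, {M2, M3}

Characteristic polynomials: χ_{M1} = (x + 2)^2, χ_{M2} = (x + 4)^2, χ_{M3} = (x + 4)^2.

{M1}: invariant factors (x + 2)^2.

{M2, M3}: invariant factors (x + 4)^2.

Matrices are similar if and only if their invariant-factor lists agree; the partition into similarity classes is {M1}, {M2, M3}.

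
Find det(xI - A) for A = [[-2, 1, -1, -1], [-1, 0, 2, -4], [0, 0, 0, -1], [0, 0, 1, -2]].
χ_A(x) = (x + 1)^4

xI - A = [[x + 2, -1, 1, 1], [1, x, -2, 4], [0, 0, x, 1], [0, 0, -1, x + 2]].

Expanding det(xI - A) along the first row:
det(xI - A) = + (x + 2)·det([[x, -2, 4], [0, x, 1], [0, -1, x + 2]]) - (-1)·det([[1, -2, 4], [0, x, 1], [0, -1, x + 2]]) + (1)·det([[1, x, 4], [0, 0, 1], [0, 0, x + 2]]) - (1)·det([[1, x, -2], [0, 0, x], [0, 0, -1]]).

Evaluating gives χ_A(x) = x^4 + 4x^3 + 6x^2 + 4x + 1 = (x + 1)^4.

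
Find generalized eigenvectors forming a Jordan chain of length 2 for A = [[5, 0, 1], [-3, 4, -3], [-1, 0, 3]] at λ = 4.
We seek v_1 ∈ ker((A - 4I)^2) \ ker(A - 4I), then set v_{i+1} = (A - 4I) v_i.

One such chain is v_1 = [[-2, 6, 3]]^T, v_2 = [[1, -3, -1]]^T. Check: (A - 4I) v_2 = [[0, 0, 0]]^T = 0.

v_1 = [[-2, 6, 3]]^T, v_2 = [[1, -3, -1]]^T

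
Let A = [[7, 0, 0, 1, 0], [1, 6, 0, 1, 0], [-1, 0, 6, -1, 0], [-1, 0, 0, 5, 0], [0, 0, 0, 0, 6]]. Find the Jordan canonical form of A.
The characteristic polynomial is det(xI - A) = (x - 6)^5, so the eigenvalues are 6 (algebraic multiplicity 5).

For λ = 6: rank(A - 6I) = 1, rank((A - 6I)^2) = 0. The eigenspace has dimension 5 - 1 = 4, so there are 4 Jordan blocks; the rank sequence gives block sizes [2, 1, 1, 1].

Assembling the blocks gives the Jordan form J above.

J = [[6, 1, 0, 0, 0], [0, 6, 0, 0, 0], [0, 0, 6, 0, 0], [0, 0, 0, 6, 0], [0, 0, 0, 0, 6]]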